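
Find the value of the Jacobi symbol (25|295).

0

Reciprocity: 25 ≡ 1 and 295 ≡ 3 (mod 4), so (25/295) = +(295/25).
Reduce top mod 25: now compute (20/25).
Pull out 2^2: since 25 ≡ 1 (mod 8), (2/25) = +1, so (2/25)^2 = +1.
Reciprocity: 5 ≡ 1 and 25 ≡ 1 (mod 4), so (5/25) = +(25/5).
Reduce top mod 5: now compute (0/5).
Top reduces to 0: gcd > 1, so the symbol is 0.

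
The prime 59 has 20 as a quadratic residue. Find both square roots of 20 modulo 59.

Since 59 ≡ 3 (mod 4), a square root of 20 is 20^((59+1)/4) = 20^15 mod 59.
Repeated squaring: 20^2≡46, 20^4≡51, 20^8≡5 (mod 59).
20^15 = 20^(8+4+2+1) ≡ 16 (mod 59).
Check: 16² = 256 ≡ 20 (mod 59). The two roots are 16 and 43.

16, 43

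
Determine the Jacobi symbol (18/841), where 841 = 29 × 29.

Pull out 2: since 841 ≡ 1 (mod 8), (2/841) = +1.
Reciprocity: 9 ≡ 1 and 841 ≡ 1 (mod 4), so (9/841) = +(841/9).
Reduce top mod 9: now compute (4/9).
Pull out 2^2: since 9 ≡ 1 (mod 8), (2/9) = +1, so (2/9)^2 = +1.
Reached (1/9) = 1. Collecting the sign flips along the way, the symbol is +1.

1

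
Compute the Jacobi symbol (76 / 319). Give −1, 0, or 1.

Pull out 2^2: since 319 ≡ 7 (mod 8), (2/319) = +1, so (2/319)^2 = +1.
Reciprocity: 19 ≡ 3 and 319 ≡ 3 (mod 4), so (19/319) = −(319/19).
Reduce top mod 19: now compute (15/19).
Reciprocity: 15 ≡ 3 and 19 ≡ 3 (mod 4), so (15/19) = −(19/15).
Reduce top mod 15: now compute (4/15).
Pull out 2^2: since 15 ≡ 7 (mod 8), (2/15) = +1, so (2/15)^2 = +1.
Reached (1/15) = 1. Collecting the sign flips along the way, the symbol is +1.

1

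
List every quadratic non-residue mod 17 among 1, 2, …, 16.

Square k = 1,…,8 (k and 17−k give the same square):
1²=1, 2²=4, 3²=9, 4²=16, 5²≡8, 6²≡2, 7²≡15, 8²≡13 (mod 17).
The residues are {1, 2, 4, 8, 9, 13, 15, 16}; the non-residues are the remaining 8 nonzero classes.

3, 5, 6, 7, 10, 11, 12, 14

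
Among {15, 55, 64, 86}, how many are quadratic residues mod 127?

2

(15/127) = +1 → QR.
(55/127) = -1 → non-residue.
(64/127) = +1 → QR.
(86/127) = -1 → non-residue.
Total quadratic residues among the 4: 2.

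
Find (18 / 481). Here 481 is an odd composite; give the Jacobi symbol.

Pull out 2: since 481 ≡ 1 (mod 8), (2/481) = +1.
Reciprocity: 9 ≡ 1 and 481 ≡ 1 (mod 4), so (9/481) = +(481/9).
Reduce top mod 9: now compute (4/9).
Pull out 2^2: since 9 ≡ 1 (mod 8), (2/9) = +1, so (2/9)^2 = +1.
Reached (1/9) = 1. Collecting the sign flips along the way, the symbol is +1.

1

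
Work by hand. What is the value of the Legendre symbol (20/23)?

Euler's criterion: (20/23) ≡ 20^11 (mod 23).
20^2 ≡ 9 (mod 23)
20^4 ≡ 12 (mod 23)
20^8 ≡ 6 (mod 23)
20^11 = 20^(8+2+1) ≡ 22 (mod 23).
Result is 22 ≡ −1, so (20/23) = −1.

-1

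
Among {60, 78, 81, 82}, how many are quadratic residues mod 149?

2

(60/149) = -1 → non-residue.
(78/149) = -1 → non-residue.
(81/149) = +1 → QR.
(82/149) = +1 → QR.
Total quadratic residues among the 4: 2.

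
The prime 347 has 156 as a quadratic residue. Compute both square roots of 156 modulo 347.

117, 230

Since 347 ≡ 3 (mod 4), a square root of 156 is 156^((347+1)/4) = 156^87 mod 347.
Repeated squaring: 156^2≡46, 156^4≡34, 156^8≡115, 156^16≡39, 156^32≡133, 156^64≡339 (mod 347).
156^87 = 156^(64+16+4+2+1) ≡ 117 (mod 347).
Check: 117² = 13689 ≡ 156 (mod 347). The two roots are 117 and 230.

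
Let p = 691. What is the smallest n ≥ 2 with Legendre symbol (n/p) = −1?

2

(2/691) = −1, so 2 is the smallest positive non-residue mod 691.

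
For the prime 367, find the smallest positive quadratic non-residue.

3

(2/367) = +1, so 2 is a residue.
(3/367) = −1, so 3 is the smallest positive non-residue mod 367.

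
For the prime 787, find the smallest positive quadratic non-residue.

2

(2/787) = −1, so 2 is the smallest positive non-residue mod 787.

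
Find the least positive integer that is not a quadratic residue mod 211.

(2/211) = −1, so 2 is the smallest positive non-residue mod 211.

2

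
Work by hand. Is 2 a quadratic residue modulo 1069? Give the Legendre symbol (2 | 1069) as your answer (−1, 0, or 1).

-1

Euler's criterion: (2/1069) ≡ 2^534 (mod 1069).
2^2 ≡ 4 (mod 1069)
2^4 ≡ 16 (mod 1069)
2^8 ≡ 256 (mod 1069)
2^16 ≡ 327 (mod 1069)
2^32 ≡ 29 (mod 1069)
2^64 ≡ 841 (mod 1069)
2^128 ≡ 672 (mod 1069)
2^256 ≡ 466 (mod 1069)
2^512 ≡ 149 (mod 1069)
2^534 = 2^(512+16+4+2) ≡ 1068 (mod 1069).
Result is 1068 ≡ −1, so (2/1069) = −1.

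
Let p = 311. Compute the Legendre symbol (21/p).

Reciprocity: 21 ≡ 1 and 311 ≡ 3 (mod 4), so (21/311) = +(311/21).
Reduce top mod 21: now compute (17/21).
Reciprocity: 17 ≡ 1 and 21 ≡ 1 (mod 4), so (17/21) = +(21/17).
Reduce top mod 17: now compute (4/17).
Pull out 2^2: since 17 ≡ 1 (mod 8), (2/17) = +1, so (2/17)^2 = +1.
Reached (1/17) = 1. Collecting the sign flips along the way, the symbol is +1.

1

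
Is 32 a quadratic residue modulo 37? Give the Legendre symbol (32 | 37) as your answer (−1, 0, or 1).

-1

Pull out 2^5: since 37 ≡ 5 (mod 8), (2/37) = -1, so (2/37)^5 = -1.
Reached (1/37) = 1. Collecting the sign flips along the way, the symbol is -1.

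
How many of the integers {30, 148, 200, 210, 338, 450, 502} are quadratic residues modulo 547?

(30/547) = -1 → non-residue.
(148/547) = -1 → non-residue.
(200/547) = -1 → non-residue.
(210/547) = +1 → QR.
(338/547) = -1 → non-residue.
(450/547) = -1 → non-residue.
(502/547) = +1 → QR.
Total quadratic residues among the 7: 2.

2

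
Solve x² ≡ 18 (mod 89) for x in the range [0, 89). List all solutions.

14, 75

89 ≡ 1 (mod 4), so we find a root by search.
Trying successive values, 14² = 196 ≡ 18 (mod 89). The other root is 89 − 14 = 75.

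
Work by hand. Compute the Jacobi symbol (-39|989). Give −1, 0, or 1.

First reduce: -39 ≡ 950 (mod 989).
Pull out 2: since 989 ≡ 5 (mod 8), (2/989) = -1.
Reciprocity: 475 ≡ 3 and 989 ≡ 1 (mod 4), so (475/989) = +(989/475).
Reduce top mod 475: now compute (39/475).
Reciprocity: 39 ≡ 3 and 475 ≡ 3 (mod 4), so (39/475) = −(475/39).
Reduce top mod 39: now compute (7/39).
Reciprocity: 7 ≡ 3 and 39 ≡ 3 (mod 4), so (7/39) = −(39/7).
Reduce top mod 7: now compute (4/7).
Pull out 2^2: since 7 ≡ 7 (mod 8), (2/7) = +1, so (2/7)^2 = +1.
Reached (1/7) = 1. Collecting the sign flips along the way, the symbol is -1.

-1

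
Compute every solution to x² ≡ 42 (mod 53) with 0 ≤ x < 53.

53 ≡ 1 (mod 4), so we find a root by search.
Trying successive values, 25² = 625 ≡ 42 (mod 53). The other root is 53 − 25 = 28.

25, 28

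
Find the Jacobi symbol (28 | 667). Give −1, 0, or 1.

Pull out 2^2: since 667 ≡ 3 (mod 8), (2/667) = -1, so (2/667)^2 = +1.
Reciprocity: 7 ≡ 3 and 667 ≡ 3 (mod 4), so (7/667) = −(667/7).
Reduce top mod 7: now compute (2/7).
Pull out 2: since 7 ≡ 7 (mod 8), (2/7) = +1.
Reached (1/7) = 1. Collecting the sign flips along the way, the symbol is -1.

-1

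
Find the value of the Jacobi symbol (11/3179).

0

Reciprocity: 11 ≡ 3 and 3179 ≡ 3 (mod 4), so (11/3179) = −(3179/11).
Reduce top mod 11: now compute (0/11).
Top reduces to 0: gcd > 1, so the symbol is 0.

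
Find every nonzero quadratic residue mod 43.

1,4,6,9,10,11,13,14,15,16,17,21,23,24,25,31,35,36,38,40,41

Square k = 1,…,21 (k and 43−k give the same square):
1²=1, 2²=4, 3²=9, 4²=16, 5²=25, 6²=36, 7²≡6, 8²≡21, 9²≡38, 10²≡14, 11²≡35, 12²≡15, 13²≡40, 14²≡24, 15²≡10, 16²≡41, 17²≡31, 18²≡23, 19²≡17, 20²≡13, 21²≡11 (mod 43).
So the quadratic residues mod 43 are {1, 4, 6, 9, 10, 11, 13, 14, 15, 16, 17, 21, 23, 24, 25, 31, 35, 36, 38, 40, 41}.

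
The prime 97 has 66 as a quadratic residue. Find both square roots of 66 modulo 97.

39, 58

97 ≡ 1 (mod 4), so we find a root by search.
Trying successive values, 39² = 1521 ≡ 66 (mod 97). The other root is 97 − 39 = 58.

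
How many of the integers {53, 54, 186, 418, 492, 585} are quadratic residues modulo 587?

(53/587) = +1 → QR.
(54/587) = -1 → non-residue.
(186/587) = -1 → non-residue.
(418/587) = -1 → non-residue.
(492/587) = -1 → non-residue.
(585/587) = +1 → QR.
Total quadratic residues among the 6: 2.

2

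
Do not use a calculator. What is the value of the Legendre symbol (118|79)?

-1

First reduce: 118 ≡ 39 (mod 79).
Reciprocity: 39 ≡ 3 and 79 ≡ 3 (mod 4), so (39/79) = −(79/39).
Reduce top mod 39: now compute (1/39).
Reached (1/39) = 1. Collecting the sign flips along the way, the symbol is -1.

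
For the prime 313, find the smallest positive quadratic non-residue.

(2/313) = +1, so 2 is a residue.
(3/313) = +1, so 3 is a residue.
(4/313) = +1, so 4 is a residue.
(5/313) = −1, so 5 is the smallest positive non-residue mod 313.

5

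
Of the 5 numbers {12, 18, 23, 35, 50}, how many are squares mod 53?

(12/53) = -1 → non-residue.
(18/53) = -1 → non-residue.
(23/53) = -1 → non-residue.
(35/53) = -1 → non-residue.
(50/53) = -1 → non-residue.
Total quadratic residues among the 5: 0.

0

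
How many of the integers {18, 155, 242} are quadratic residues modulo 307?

(18/307) = -1 → non-residue.
(155/307) = +1 → QR.
(242/307) = -1 → non-residue.
Total quadratic residues among the 3: 1.

1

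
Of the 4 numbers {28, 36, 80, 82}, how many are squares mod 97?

1

(28/97) = -1 → non-residue.
(36/97) = +1 → QR.
(80/97) = -1 → non-residue.
(82/97) = -1 → non-residue.
Total quadratic residues among the 4: 1.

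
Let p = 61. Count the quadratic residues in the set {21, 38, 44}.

(21/61) = -1 → non-residue.
(38/61) = -1 → non-residue.
(44/61) = -1 → non-residue.
Total quadratic residues among the 3: 0.

0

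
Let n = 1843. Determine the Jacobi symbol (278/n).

1

Pull out 2: since 1843 ≡ 3 (mod 8), (2/1843) = -1.
Reciprocity: 139 ≡ 3 and 1843 ≡ 3 (mod 4), so (139/1843) = −(1843/139).
Reduce top mod 139: now compute (36/139).
Pull out 2^2: since 139 ≡ 3 (mod 8), (2/139) = -1, so (2/139)^2 = +1.
Reciprocity: 9 ≡ 1 and 139 ≡ 3 (mod 4), so (9/139) = +(139/9).
Reduce top mod 9: now compute (4/9).
Pull out 2^2: since 9 ≡ 1 (mod 8), (2/9) = +1, so (2/9)^2 = +1.
Reached (1/9) = 1. Collecting the sign flips along the way, the symbol is +1.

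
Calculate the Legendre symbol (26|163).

Euler's criterion: (26/163) ≡ 26^81 (mod 163).
26^2 ≡ 24 (mod 163)
26^4 ≡ 87 (mod 163)
26^8 ≡ 71 (mod 163)
26^16 ≡ 151 (mod 163)
26^32 ≡ 144 (mod 163)
26^64 ≡ 35 (mod 163)
26^81 = 26^(64+16+1) ≡ 1 (mod 163).
Result is 1, so (26/163) = 1.

1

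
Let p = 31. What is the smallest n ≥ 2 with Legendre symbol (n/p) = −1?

3

(2/31) = +1, so 2 is a residue.
(3/31) = −1, so 3 is the smallest positive non-residue mod 31.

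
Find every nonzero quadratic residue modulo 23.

Square k = 1,…,11 (k and 23−k give the same square):
1²=1, 2²=4, 3²=9, 4²=16, 5²≡2, 6²≡13, 7²≡3, 8²≡18, 9²≡12, 10²≡8, 11²≡6 (mod 23).
So the quadratic residues mod 23 are {1, 2, 3, 4, 6, 8, 9, 12, 13, 16, 18}.

1 2 3 4 6 8 9 12 13 16 18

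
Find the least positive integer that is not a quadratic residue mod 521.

(2/521) = +1, so 2 is a residue.
(3/521) = −1, so 3 is the smallest positive non-residue mod 521.

3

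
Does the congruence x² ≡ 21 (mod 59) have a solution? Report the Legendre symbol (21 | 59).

Reciprocity: 21 ≡ 1 and 59 ≡ 3 (mod 4), so (21/59) = +(59/21).
Reduce top mod 21: now compute (17/21).
Reciprocity: 17 ≡ 1 and 21 ≡ 1 (mod 4), so (17/21) = +(21/17).
Reduce top mod 17: now compute (4/17).
Pull out 2^2: since 17 ≡ 1 (mod 8), (2/17) = +1, so (2/17)^2 = +1.
Reached (1/17) = 1. Collecting the sign flips along the way, the symbol is +1.

1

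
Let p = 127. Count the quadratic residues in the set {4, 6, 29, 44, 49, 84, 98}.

5

(4/127) = +1 → QR.
(6/127) = -1 → non-residue.
(29/127) = -1 → non-residue.
(44/127) = +1 → QR.
(49/127) = +1 → QR.
(84/127) = +1 → QR.
(98/127) = +1 → QR.
Total quadratic residues among the 7: 5.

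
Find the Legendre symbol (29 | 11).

-1

Euler's criterion: (29/11) ≡ 7^5 (mod 11).
7^2 ≡ 5 (mod 11)
7^4 ≡ 3 (mod 11)
7^5 = 7^(4+1) ≡ 10 (mod 11).
Result is 10 ≡ −1, so (29/11) = −1.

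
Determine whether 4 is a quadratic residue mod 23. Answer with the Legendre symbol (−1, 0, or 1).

1

Pull out 2^2: since 23 ≡ 7 (mod 8), (2/23) = +1, so (2/23)^2 = +1.
Reached (1/23) = 1. Collecting the sign flips along the way, the symbol is +1.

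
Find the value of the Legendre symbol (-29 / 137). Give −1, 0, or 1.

First reduce: -29 ≡ 108 (mod 137).
Pull out 2^2: since 137 ≡ 1 (mod 8), (2/137) = +1, so (2/137)^2 = +1.
Reciprocity: 27 ≡ 3 and 137 ≡ 1 (mod 4), so (27/137) = +(137/27).
Reduce top mod 27: now compute (2/27).
Pull out 2: since 27 ≡ 3 (mod 8), (2/27) = -1.
Reached (1/27) = 1. Collecting the sign flips along the way, the symbol is -1.

-1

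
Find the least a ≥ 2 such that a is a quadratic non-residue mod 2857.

(2/2857) = +1, so 2 is a residue.
(3/2857) = +1, so 3 is a residue.
(4/2857) = +1, so 4 is a residue.
(5/2857) = −1, so 5 is the smallest positive non-residue mod 2857.

5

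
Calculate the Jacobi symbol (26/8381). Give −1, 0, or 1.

-1

Pull out 2: since 8381 ≡ 5 (mod 8), (2/8381) = -1.
Reciprocity: 13 ≡ 1 and 8381 ≡ 1 (mod 4), so (13/8381) = +(8381/13).
Reduce top mod 13: now compute (9/13).
Reciprocity: 9 ≡ 1 and 13 ≡ 1 (mod 4), so (9/13) = +(13/9).
Reduce top mod 9: now compute (4/9).
Pull out 2^2: since 9 ≡ 1 (mod 8), (2/9) = +1, so (2/9)^2 = +1.
Reached (1/9) = 1. Collecting the sign flips along the way, the symbol is -1.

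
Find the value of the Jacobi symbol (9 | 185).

1

Reciprocity: 9 ≡ 1 and 185 ≡ 1 (mod 4), so (9/185) = +(185/9).
Reduce top mod 9: now compute (5/9).
Reciprocity: 5 ≡ 1 and 9 ≡ 1 (mod 4), so (5/9) = +(9/5).
Reduce top mod 5: now compute (4/5).
Pull out 2^2: since 5 ≡ 5 (mod 8), (2/5) = -1, so (2/5)^2 = +1.
Reached (1/5) = 1. Collecting the sign flips along the way, the symbol is +1.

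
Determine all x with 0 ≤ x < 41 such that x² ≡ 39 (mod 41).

41 ≡ 1 (mod 4), so we find a root by search.
Trying successive values, 11² = 121 ≡ 39 (mod 41). The other root is 41 − 11 = 30.

11, 30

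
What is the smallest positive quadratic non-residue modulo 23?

5

(2/23) = +1, so 2 is a residue.
(3/23) = +1, so 3 is a residue.
(4/23) = +1, so 4 is a residue.
(5/23) = −1, so 5 is the smallest positive non-residue mod 23.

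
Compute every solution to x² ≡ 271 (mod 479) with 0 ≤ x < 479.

Since 479 ≡ 3 (mod 4), a square root of 271 is 271^((479+1)/4) = 271^120 mod 479.
Repeated squaring: 271^2≡154, 271^4≡245, 271^8≡150, 271^16≡466, 271^32≡169, 271^64≡300 (mod 479).
271^120 = 271^(64+32+16+8) ≡ 121 (mod 479).
Check: 121² = 14641 ≡ 271 (mod 479). The two roots are 121 and 358.

121, 358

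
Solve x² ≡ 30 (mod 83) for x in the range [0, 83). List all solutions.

Since 83 ≡ 3 (mod 4), a square root of 30 is 30^((83+1)/4) = 30^21 mod 83.
Repeated squaring: 30^2≡70, 30^4≡3, 30^8≡9, 30^16≡81 (mod 83).
30^21 = 30^(16+4+1) ≡ 69 (mod 83).
Check: 69² = 4761 ≡ 30 (mod 83). The two roots are 14 and 69.

14, 69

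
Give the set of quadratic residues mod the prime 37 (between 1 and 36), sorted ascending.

1,3,4,7,9,10,11,12,16,21,25,26,27,28,30,33,34,36

Square k = 1,…,18 (k and 37−k give the same square):
1²=1, 2²=4, 3²=9, 4²=16, 5²=25, 6²=36, 7²≡12, 8²≡27, 9²≡7, 10²≡26, 11²≡10, 12²≡33, 13²≡21, 14²≡11, 15²≡3, 16²≡34, 17²≡30, 18²≡28 (mod 37).
So the quadratic residues mod 37 are {1, 3, 4, 7, 9, 10, 11, 12, 16, 21, 25, 26, 27, 28, 30, 33, 34, 36}.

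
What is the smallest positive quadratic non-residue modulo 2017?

(2/2017) = +1, so 2 is a residue.
(3/2017) = +1, so 3 is a residue.
(4/2017) = +1, so 4 is a residue.
(5/2017) = −1, so 5 is the smallest positive non-residue mod 2017.

5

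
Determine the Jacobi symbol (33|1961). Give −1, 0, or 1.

-1

Reciprocity: 33 ≡ 1 and 1961 ≡ 1 (mod 4), so (33/1961) = +(1961/33).
Reduce top mod 33: now compute (14/33).
Pull out 2: since 33 ≡ 1 (mod 8), (2/33) = +1.
Reciprocity: 7 ≡ 3 and 33 ≡ 1 (mod 4), so (7/33) = +(33/7).
Reduce top mod 7: now compute (5/7).
Reciprocity: 5 ≡ 1 and 7 ≡ 3 (mod 4), so (5/7) = +(7/5).
Reduce top mod 5: now compute (2/5).
Pull out 2: since 5 ≡ 5 (mod 8), (2/5) = -1.
Reached (1/5) = 1. Collecting the sign flips along the way, the symbol is -1.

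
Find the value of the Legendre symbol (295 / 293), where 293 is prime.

First reduce: 295 ≡ 2 (mod 293).
Pull out 2: since 293 ≡ 5 (mod 8), (2/293) = -1.
Reached (1/293) = 1. Collecting the sign flips along the way, the symbol is -1.

-1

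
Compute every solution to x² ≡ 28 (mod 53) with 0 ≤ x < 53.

53 ≡ 1 (mod 4), so we find a root by search.
Trying successive values, 9² = 81 ≡ 28 (mod 53). The other root is 53 − 9 = 44.

9, 44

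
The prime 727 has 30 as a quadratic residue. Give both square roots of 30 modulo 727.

Since 727 ≡ 3 (mod 4), a square root of 30 is 30^((727+1)/4) = 30^182 mod 727.
Repeated squaring: 30^2≡173, 30^4≡122, 30^8≡344, 30^16≡562, 30^32≡326, 30^64≡134, 30^128≡508 (mod 727).
30^182 = 30^(128+32+16+4+2) ≡ 416 (mod 727).
Check: 416² = 173056 ≡ 30 (mod 727). The two roots are 311 and 416.

311, 416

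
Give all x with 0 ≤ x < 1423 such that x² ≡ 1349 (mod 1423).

Since 1423 ≡ 3 (mod 4), a square root of 1349 is 1349^((1423+1)/4) = 1349^356 mod 1423.
Repeated squaring: 1349^2≡1207, 1349^4≡1120, 1349^8≡737, 1349^16≡1006, 1349^32≡283, 1349^64≡401, 1349^128≡2, 1349^256≡4 (mod 1423).
1349^356 = 1349^(256+64+32+4) ≡ 92 (mod 1423).
Check: 92² = 8464 ≡ 1349 (mod 1423). The two roots are 92 and 1331.

92, 1331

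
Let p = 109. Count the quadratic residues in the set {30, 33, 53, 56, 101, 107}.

(30/109) = -1 → non-residue.
(33/109) = -1 → non-residue.
(53/109) = -1 → non-residue.
(56/109) = -1 → non-residue.
(101/109) = -1 → non-residue.
(107/109) = -1 → non-residue.
Total quadratic residues among the 6: 0.

0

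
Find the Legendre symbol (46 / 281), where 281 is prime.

-1

Euler's criterion: (46/281) ≡ 46^140 (mod 281).
46^2 ≡ 149 (mod 281)
46^4 ≡ 2 (mod 281)
46^8 ≡ 4 (mod 281)
46^16 ≡ 16 (mod 281)
46^32 ≡ 256 (mod 281)
46^64 ≡ 63 (mod 281)
46^128 ≡ 35 (mod 281)
46^140 = 46^(128+8+4) ≡ 280 (mod 281).
Result is 280 ≡ −1, so (46/281) = −1.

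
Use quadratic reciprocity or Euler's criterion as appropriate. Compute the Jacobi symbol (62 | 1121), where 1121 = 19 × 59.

Pull out 2: since 1121 ≡ 1 (mod 8), (2/1121) = +1.
Reciprocity: 31 ≡ 3 and 1121 ≡ 1 (mod 4), so (31/1121) = +(1121/31).
Reduce top mod 31: now compute (5/31).
Reciprocity: 5 ≡ 1 and 31 ≡ 3 (mod 4), so (5/31) = +(31/5).
Reduce top mod 5: now compute (1/5).
Reached (1/5) = 1. Collecting the sign flips along the way, the symbol is +1.

1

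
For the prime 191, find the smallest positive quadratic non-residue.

7

(2/191) = +1, so 2 is a residue.
(3/191) = +1, so 3 is a residue.
(4/191) = +1, so 4 is a residue.
(5/191) = +1, so 5 is a residue.
(6/191) = +1, so 6 is a residue.
(7/191) = −1, so 7 is the smallest positive non-residue mod 191.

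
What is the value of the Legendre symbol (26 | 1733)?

-1

Pull out 2: since 1733 ≡ 5 (mod 8), (2/1733) = -1.
Reciprocity: 13 ≡ 1 and 1733 ≡ 1 (mod 4), so (13/1733) = +(1733/13).
Reduce top mod 13: now compute (4/13).
Pull out 2^2: since 13 ≡ 5 (mod 8), (2/13) = -1, so (2/13)^2 = +1.
Reached (1/13) = 1. Collecting the sign flips along the way, the symbol is -1.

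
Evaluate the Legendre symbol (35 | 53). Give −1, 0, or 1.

-1

Reciprocity: 35 ≡ 3 and 53 ≡ 1 (mod 4), so (35/53) = +(53/35).
Reduce top mod 35: now compute (18/35).
Pull out 2: since 35 ≡ 3 (mod 8), (2/35) = -1.
Reciprocity: 9 ≡ 1 and 35 ≡ 3 (mod 4), so (9/35) = +(35/9).
Reduce top mod 9: now compute (8/9).
Pull out 2^3: since 9 ≡ 1 (mod 8), (2/9) = +1, so (2/9)^3 = +1.
Reached (1/9) = 1. Collecting the sign flips along the way, the symbol is -1.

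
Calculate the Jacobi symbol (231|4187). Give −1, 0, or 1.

-1

Reciprocity: 231 ≡ 3 and 4187 ≡ 3 (mod 4), so (231/4187) = −(4187/231).
Reduce top mod 231: now compute (29/231).
Reciprocity: 29 ≡ 1 and 231 ≡ 3 (mod 4), so (29/231) = +(231/29).
Reduce top mod 29: now compute (28/29).
Pull out 2^2: since 29 ≡ 5 (mod 8), (2/29) = -1, so (2/29)^2 = +1.
Reciprocity: 7 ≡ 3 and 29 ≡ 1 (mod 4), so (7/29) = +(29/7).
Reduce top mod 7: now compute (1/7).
Reached (1/7) = 1. Collecting the sign flips along the way, the symbol is -1.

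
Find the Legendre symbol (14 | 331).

1

Pull out 2: since 331 ≡ 3 (mod 8), (2/331) = -1.
Reciprocity: 7 ≡ 3 and 331 ≡ 3 (mod 4), so (7/331) = −(331/7).
Reduce top mod 7: now compute (2/7).
Pull out 2: since 7 ≡ 7 (mod 8), (2/7) = +1.
Reached (1/7) = 1. Collecting the sign flips along the way, the symbol is +1.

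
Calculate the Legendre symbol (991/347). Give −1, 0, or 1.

Euler's criterion: (991/347) ≡ 297^173 (mod 347).
297^2 ≡ 71 (mod 347)
297^4 ≡ 183 (mod 347)
297^8 ≡ 177 (mod 347)
297^16 ≡ 99 (mod 347)
297^32 ≡ 85 (mod 347)
297^64 ≡ 285 (mod 347)
297^128 ≡ 27 (mod 347)
297^173 = 297^(128+32+8+4+1) ≡ 1 (mod 347).
Result is 1, so (991/347) = 1.

1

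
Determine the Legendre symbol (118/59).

First reduce: 118 ≡ 0 (mod 59).
Top reduces to 0: gcd > 1, so the symbol is 0.

0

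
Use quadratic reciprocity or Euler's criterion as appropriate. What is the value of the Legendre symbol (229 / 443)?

Euler's criterion: (229/443) ≡ 229^221 (mod 443).
229^2 ≡ 167 (mod 443)
229^4 ≡ 423 (mod 443)
229^8 ≡ 400 (mod 443)
229^16 ≡ 77 (mod 443)
229^32 ≡ 170 (mod 443)
229^64 ≡ 105 (mod 443)
229^128 ≡ 393 (mod 443)
229^221 = 229^(128+64+16+8+4+1) ≡ 1 (mod 443).
Result is 1, so (229/443) = 1.

1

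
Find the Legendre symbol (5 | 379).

Reciprocity: 5 ≡ 1 and 379 ≡ 3 (mod 4), so (5/379) = +(379/5).
Reduce top mod 5: now compute (4/5).
Pull out 2^2: since 5 ≡ 5 (mod 8), (2/5) = -1, so (2/5)^2 = +1.
Reached (1/5) = 1. Collecting the sign flips along the way, the symbol is +1.

1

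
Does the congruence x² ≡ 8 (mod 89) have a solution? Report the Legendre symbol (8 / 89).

Pull out 2^3: since 89 ≡ 1 (mod 8), (2/89) = +1, so (2/89)^3 = +1.
Reached (1/89) = 1. Collecting the sign flips along the way, the symbol is +1.

1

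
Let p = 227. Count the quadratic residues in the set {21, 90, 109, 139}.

(21/227) = +1 → QR.
(90/227) = +1 → QR.
(109/227) = +1 → QR.
(139/227) = +1 → QR.
Total quadratic residues among the 4: 4.

4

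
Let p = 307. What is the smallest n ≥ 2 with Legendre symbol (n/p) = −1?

(2/307) = −1, so 2 is the smallest positive non-residue mod 307.

2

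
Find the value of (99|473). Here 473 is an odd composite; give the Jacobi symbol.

Reciprocity: 99 ≡ 3 and 473 ≡ 1 (mod 4), so (99/473) = +(473/99).
Reduce top mod 99: now compute (77/99).
Reciprocity: 77 ≡ 1 and 99 ≡ 3 (mod 4), so (77/99) = +(99/77).
Reduce top mod 77: now compute (22/77).
Pull out 2: since 77 ≡ 5 (mod 8), (2/77) = -1.
Reciprocity: 11 ≡ 3 and 77 ≡ 1 (mod 4), so (11/77) = +(77/11).
Reduce top mod 11: now compute (0/11).
Top reduces to 0: gcd > 1, so the symbol is 0.

0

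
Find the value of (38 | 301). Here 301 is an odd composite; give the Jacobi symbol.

Pull out 2: since 301 ≡ 5 (mod 8), (2/301) = -1.
Reciprocity: 19 ≡ 3 and 301 ≡ 1 (mod 4), so (19/301) = +(301/19).
Reduce top mod 19: now compute (16/19).
Pull out 2^4: since 19 ≡ 3 (mod 8), (2/19) = -1, so (2/19)^4 = +1.
Reached (1/19) = 1. Collecting the sign flips along the way, the symbol is -1.

-1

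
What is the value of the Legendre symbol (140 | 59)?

First reduce: 140 ≡ 22 (mod 59).
Pull out 2: since 59 ≡ 3 (mod 8), (2/59) = -1.
Reciprocity: 11 ≡ 3 and 59 ≡ 3 (mod 4), so (11/59) = −(59/11).
Reduce top mod 11: now compute (4/11).
Pull out 2^2: since 11 ≡ 3 (mod 8), (2/11) = -1, so (2/11)^2 = +1.
Reached (1/11) = 1. Collecting the sign flips along the way, the symbol is +1.

1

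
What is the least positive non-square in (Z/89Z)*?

(2/89) = +1, so 2 is a residue.
(3/89) = −1, so 3 is the smallest positive non-residue mod 89.

3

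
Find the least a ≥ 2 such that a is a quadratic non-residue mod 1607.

5

(2/1607) = +1, so 2 is a residue.
(3/1607) = +1, so 3 is a residue.
(4/1607) = +1, so 4 is a residue.
(5/1607) = −1, so 5 is the smallest positive non-residue mod 1607.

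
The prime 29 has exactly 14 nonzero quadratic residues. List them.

Square k = 1,…,14 (k and 29−k give the same square):
1²=1, 2²=4, 3²=9, 4²=16, 5²=25, 6²≡7, 7²≡20, 8²≡6, 9²≡23, 10²≡13, 11²≡5, 12²≡28, 13²≡24, 14²≡22 (mod 29).
So the quadratic residues mod 29 are {1, 4, 5, 6, 7, 9, 13, 16, 20, 22, 23, 24, 25, 28}.

1, 4, 5, 6, 7, 9, 13, 16, 20, 22, 23, 24, 25, 28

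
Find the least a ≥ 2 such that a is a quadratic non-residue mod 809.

(2/809) = +1, so 2 is a residue.
(3/809) = −1, so 3 is the smallest positive non-residue mod 809.

3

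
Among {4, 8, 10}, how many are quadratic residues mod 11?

1

(4/11) = +1 → QR.
(8/11) = -1 → non-residue.
(10/11) = -1 → non-residue.
Total quadratic residues among the 3: 1.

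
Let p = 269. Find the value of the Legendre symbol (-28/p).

First reduce: -28 ≡ 241 (mod 269).
Reciprocity: 241 ≡ 1 and 269 ≡ 1 (mod 4), so (241/269) = +(269/241).
Reduce top mod 241: now compute (28/241).
Pull out 2^2: since 241 ≡ 1 (mod 8), (2/241) = +1, so (2/241)^2 = +1.
Reciprocity: 7 ≡ 3 and 241 ≡ 1 (mod 4), so (7/241) = +(241/7).
Reduce top mod 7: now compute (3/7).
Reciprocity: 3 ≡ 3 and 7 ≡ 3 (mod 4), so (3/7) = −(7/3).
Reduce top mod 3: now compute (1/3).
Reached (1/3) = 1. Collecting the sign flips along the way, the symbol is -1.

-1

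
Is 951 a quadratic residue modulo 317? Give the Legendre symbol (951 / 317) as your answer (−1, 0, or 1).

First reduce: 951 ≡ 0 (mod 317).
Top reduces to 0: gcd > 1, so the symbol is 0.

0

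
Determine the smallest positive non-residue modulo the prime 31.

(2/31) = +1, so 2 is a residue.
(3/31) = −1, so 3 is the smallest positive non-residue mod 31.

3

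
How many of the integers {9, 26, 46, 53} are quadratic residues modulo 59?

(9/59) = +1 → QR.
(26/59) = +1 → QR.
(46/59) = +1 → QR.
(53/59) = +1 → QR.
Total quadratic residues among the 4: 4.

4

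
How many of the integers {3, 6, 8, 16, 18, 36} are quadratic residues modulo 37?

(3/37) = +1 → QR.
(6/37) = -1 → non-residue.
(8/37) = -1 → non-residue.
(16/37) = +1 → QR.
(18/37) = -1 → non-residue.
(36/37) = +1 → QR.
Total quadratic residues among the 6: 3.

3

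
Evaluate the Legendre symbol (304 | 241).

Euler's criterion: (304/241) ≡ 63^120 (mod 241).
63^2 ≡ 113 (mod 241)
63^4 ≡ 237 (mod 241)
63^8 ≡ 16 (mod 241)
63^16 ≡ 15 (mod 241)
63^32 ≡ 225 (mod 241)
63^64 ≡ 15 (mod 241)
63^120 = 63^(64+32+16+8) ≡ 240 (mod 241).
Result is 240 ≡ −1, so (304/241) = −1.

-1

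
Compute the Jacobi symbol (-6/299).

1

First reduce: -6 ≡ 293 (mod 299).
Reciprocity: 293 ≡ 1 and 299 ≡ 3 (mod 4), so (293/299) = +(299/293).
Reduce top mod 293: now compute (6/293).
Pull out 2: since 293 ≡ 5 (mod 8), (2/293) = -1.
Reciprocity: 3 ≡ 3 and 293 ≡ 1 (mod 4), so (3/293) = +(293/3).
Reduce top mod 3: now compute (2/3).
Pull out 2: since 3 ≡ 3 (mod 8), (2/3) = -1.
Reached (1/3) = 1. Collecting the sign flips along the way, the symbol is +1.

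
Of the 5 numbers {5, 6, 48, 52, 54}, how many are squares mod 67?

2

(5/67) = -1 → non-residue.
(6/67) = +1 → QR.
(48/67) = -1 → non-residue.
(52/67) = -1 → non-residue.
(54/67) = +1 → QR.
Total quadratic residues among the 5: 2.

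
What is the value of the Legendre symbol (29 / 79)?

Reciprocity: 29 ≡ 1 and 79 ≡ 3 (mod 4), so (29/79) = +(79/29).
Reduce top mod 29: now compute (21/29).
Reciprocity: 21 ≡ 1 and 29 ≡ 1 (mod 4), so (21/29) = +(29/21).
Reduce top mod 21: now compute (8/21).
Pull out 2^3: since 21 ≡ 5 (mod 8), (2/21) = -1, so (2/21)^3 = -1.
Reached (1/21) = 1. Collecting the sign flips along the way, the symbol is -1.

-1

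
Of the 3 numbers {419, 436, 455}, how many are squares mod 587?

(419/587) = +1 → QR.
(436/587) = -1 → non-residue.
(455/587) = +1 → QR.
Total quadratic residues among the 3: 2.

2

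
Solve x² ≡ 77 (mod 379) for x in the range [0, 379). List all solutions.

142, 237

Since 379 ≡ 3 (mod 4), a square root of 77 is 77^((379+1)/4) = 77^95 mod 379.
Repeated squaring: 77^2≡244, 77^4≡33, 77^8≡331, 77^16≡30, 77^32≡142, 77^64≡77 (mod 379).
77^95 = 77^(64+16+8+4+2+1) ≡ 142 (mod 379).
Check: 142² = 20164 ≡ 77 (mod 379). The two roots are 142 and 237.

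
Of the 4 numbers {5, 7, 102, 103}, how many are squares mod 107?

(5/107) = -1 → non-residue.
(7/107) = -1 → non-residue.
(102/107) = +1 → QR.
(103/107) = -1 → non-residue.
Total quadratic residues among the 4: 1.

1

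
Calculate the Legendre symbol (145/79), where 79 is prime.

First reduce: 145 ≡ 66 (mod 79).
Pull out 2: since 79 ≡ 7 (mod 8), (2/79) = +1.
Reciprocity: 33 ≡ 1 and 79 ≡ 3 (mod 4), so (33/79) = +(79/33).
Reduce top mod 33: now compute (13/33).
Reciprocity: 13 ≡ 1 and 33 ≡ 1 (mod 4), so (13/33) = +(33/13).
Reduce top mod 13: now compute (7/13).
Reciprocity: 7 ≡ 3 and 13 ≡ 1 (mod 4), so (7/13) = +(13/7).
Reduce top mod 7: now compute (6/7).
Pull out 2: since 7 ≡ 7 (mod 8), (2/7) = +1.
Reciprocity: 3 ≡ 3 and 7 ≡ 3 (mod 4), so (3/7) = −(7/3).
Reduce top mod 3: now compute (1/3).
Reached (1/3) = 1. Collecting the sign flips along the way, the symbol is -1.

-1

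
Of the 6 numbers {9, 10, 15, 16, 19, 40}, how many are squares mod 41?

(9/41) = +1 → QR.
(10/41) = +1 → QR.
(15/41) = -1 → non-residue.
(16/41) = +1 → QR.
(19/41) = -1 → non-residue.
(40/41) = +1 → QR.
Total quadratic residues among the 6: 4.

4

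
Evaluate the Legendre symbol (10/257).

-1

Euler's criterion: (10/257) ≡ 10^128 (mod 257).
10^2 ≡ 100 (mod 257)
10^4 ≡ 234 (mod 257)
10^8 ≡ 15 (mod 257)
10^16 ≡ 225 (mod 257)
10^32 ≡ 253 (mod 257)
10^64 ≡ 16 (mod 257)
10^128 ≡ 256 (mod 257)
10^128 = 10^(128) ≡ 256 (mod 257).
Result is 256 ≡ −1, so (10/257) = −1.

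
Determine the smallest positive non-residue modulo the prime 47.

5

(2/47) = +1, so 2 is a residue.
(3/47) = +1, so 3 is a residue.
(4/47) = +1, so 4 is a residue.
(5/47) = −1, so 5 is the smallest positive non-residue mod 47.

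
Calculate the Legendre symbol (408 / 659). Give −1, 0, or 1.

Euler's criterion: (408/659) ≡ 408^329 (mod 659).
408^2 ≡ 396 (mod 659)
408^4 ≡ 633 (mod 659)
408^8 ≡ 17 (mod 659)
408^16 ≡ 289 (mod 659)
408^32 ≡ 487 (mod 659)
408^64 ≡ 588 (mod 659)
408^128 ≡ 428 (mod 659)
408^256 ≡ 641 (mod 659)
408^329 = 408^(256+64+8+1) ≡ 658 (mod 659).
Result is 658 ≡ −1, so (408/659) = −1.

-1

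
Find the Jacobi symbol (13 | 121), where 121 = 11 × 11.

1

Reciprocity: 13 ≡ 1 and 121 ≡ 1 (mod 4), so (13/121) = +(121/13).
Reduce top mod 13: now compute (4/13).
Pull out 2^2: since 13 ≡ 5 (mod 8), (2/13) = -1, so (2/13)^2 = +1.
Reached (1/13) = 1. Collecting the sign flips along the way, the symbol is +1.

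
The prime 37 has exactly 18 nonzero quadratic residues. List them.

Square k = 1,…,18 (k and 37−k give the same square):
1²=1, 2²=4, 3²=9, 4²=16, 5²=25, 6²=36, 7²≡12, 8²≡27, 9²≡7, 10²≡26, 11²≡10, 12²≡33, 13²≡21, 14²≡11, 15²≡3, 16²≡34, 17²≡30, 18²≡28 (mod 37).
So the quadratic residues mod 37 are {1, 3, 4, 7, 9, 10, 11, 12, 16, 21, 25, 26, 27, 28, 30, 33, 34, 36}.

1, 3, 4, 7, 9, 10, 11, 12, 16, 21, 25, 26, 27, 28, 30, 33, 34, 36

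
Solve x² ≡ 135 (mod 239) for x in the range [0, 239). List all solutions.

59, 180

Since 239 ≡ 3 (mod 4), a square root of 135 is 135^((239+1)/4) = 135^60 mod 239.
Repeated squaring: 135^2≡61, 135^4≡136, 135^8≡93, 135^16≡45, 135^32≡113 (mod 239).
135^60 = 135^(32+16+8+4) ≡ 180 (mod 239).
Check: 180² = 32400 ≡ 135 (mod 239). The two roots are 59 and 180.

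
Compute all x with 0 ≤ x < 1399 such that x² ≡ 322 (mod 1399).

463, 936

Since 1399 ≡ 3 (mod 4), a square root of 322 is 322^((1399+1)/4) = 322^350 mod 1399.
Repeated squaring: 322^2≡158, 322^4≡1181, 322^8≡1357, 322^16≡365, 322^32≡320, 322^64≡273, 322^128≡382, 322^256≡428 (mod 1399).
322^350 = 322^(256+64+16+8+4+2) ≡ 463 (mod 1399).
Check: 463² = 214369 ≡ 322 (mod 1399). The two roots are 463 and 936.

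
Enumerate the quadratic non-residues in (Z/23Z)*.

5,7,10,11,14,15,17,19,20,21,22

Square k = 1,…,11 (k and 23−k give the same square):
1²=1, 2²=4, 3²=9, 4²=16, 5²≡2, 6²≡13, 7²≡3, 8²≡18, 9²≡12, 10²≡8, 11²≡6 (mod 23).
The residues are {1, 2, 3, 4, 6, 8, 9, 12, 13, 16, 18}; the non-residues are the remaining 11 nonzero classes.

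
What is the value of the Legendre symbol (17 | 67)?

Reciprocity: 17 ≡ 1 and 67 ≡ 3 (mod 4), so (17/67) = +(67/17).
Reduce top mod 17: now compute (16/17).
Pull out 2^4: since 17 ≡ 1 (mod 8), (2/17) = +1, so (2/17)^4 = +1.
Reached (1/17) = 1. Collecting the sign flips along the way, the symbol is +1.

1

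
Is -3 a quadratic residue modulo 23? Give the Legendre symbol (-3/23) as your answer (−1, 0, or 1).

Euler's criterion: (-3/23) ≡ 20^11 (mod 23).
20^2 ≡ 9 (mod 23)
20^4 ≡ 12 (mod 23)
20^8 ≡ 6 (mod 23)
20^11 = 20^(8+2+1) ≡ 22 (mod 23).
Result is 22 ≡ −1, so (-3/23) = −1.

-1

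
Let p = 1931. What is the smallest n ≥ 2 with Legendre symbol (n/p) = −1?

2

(2/1931) = −1, so 2 is the smallest positive non-residue mod 1931.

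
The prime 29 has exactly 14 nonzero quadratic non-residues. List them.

2 3 8 10 11 12 14 15 17 18 19 21 26 27

Square k = 1,…,14 (k and 29−k give the same square):
1²=1, 2²=4, 3²=9, 4²=16, 5²=25, 6²≡7, 7²≡20, 8²≡6, 9²≡23, 10²≡13, 11²≡5, 12²≡28, 13²≡24, 14²≡22 (mod 29).
The residues are {1, 4, 5, 6, 7, 9, 13, 16, 20, 22, 23, 24, 25, 28}; the non-residues are the remaining 14 nonzero classes.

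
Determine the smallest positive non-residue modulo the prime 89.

3

(2/89) = +1, so 2 is a residue.
(3/89) = −1, so 3 is the smallest positive non-residue mod 89.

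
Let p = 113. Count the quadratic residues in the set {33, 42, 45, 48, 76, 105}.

1

(33/113) = -1 → non-residue.
(42/113) = -1 → non-residue.
(45/113) = -1 → non-residue.
(48/113) = -1 → non-residue.
(76/113) = -1 → non-residue.
(105/113) = +1 → QR.
Total quadratic residues among the 6: 1.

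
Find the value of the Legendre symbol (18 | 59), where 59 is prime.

Pull out 2: since 59 ≡ 3 (mod 8), (2/59) = -1.
Reciprocity: 9 ≡ 1 and 59 ≡ 3 (mod 4), so (9/59) = +(59/9).
Reduce top mod 9: now compute (5/9).
Reciprocity: 5 ≡ 1 and 9 ≡ 1 (mod 4), so (5/9) = +(9/5).
Reduce top mod 5: now compute (4/5).
Pull out 2^2: since 5 ≡ 5 (mod 8), (2/5) = -1, so (2/5)^2 = +1.
Reached (1/5) = 1. Collecting the sign flips along the way, the symbol is -1.

-1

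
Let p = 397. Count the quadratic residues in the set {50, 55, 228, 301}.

(50/397) = -1 → non-residue.
(55/397) = -1 → non-residue.
(228/397) = +1 → QR.
(301/397) = -1 → non-residue.
Total quadratic residues among the 4: 1.

1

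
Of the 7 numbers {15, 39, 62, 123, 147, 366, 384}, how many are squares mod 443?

4

(15/443) = -1 → non-residue.
(39/443) = +1 → QR.
(62/443) = +1 → QR.
(123/443) = +1 → QR.
(147/443) = +1 → QR.
(366/443) = -1 → non-residue.
(384/443) = -1 → non-residue.
Total quadratic residues among the 7: 4.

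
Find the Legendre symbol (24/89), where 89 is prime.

Euler's criterion: (24/89) ≡ 24^44 (mod 89).
24^2 ≡ 42 (mod 89)
24^4 ≡ 73 (mod 89)
24^8 ≡ 78 (mod 89)
24^16 ≡ 32 (mod 89)
24^32 ≡ 45 (mod 89)
24^44 = 24^(32+8+4) ≡ 88 (mod 89).
Result is 88 ≡ −1, so (24/89) = −1.

-1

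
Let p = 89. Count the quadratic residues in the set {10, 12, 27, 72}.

(10/89) = +1 → QR.
(12/89) = -1 → non-residue.
(27/89) = -1 → non-residue.
(72/89) = +1 → QR.
Total quadratic residues among the 4: 2.

2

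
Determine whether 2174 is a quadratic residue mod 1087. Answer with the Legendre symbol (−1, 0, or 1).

0

First reduce: 2174 ≡ 0 (mod 1087).
Top reduces to 0: gcd > 1, so the symbol is 0.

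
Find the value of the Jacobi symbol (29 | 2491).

Reciprocity: 29 ≡ 1 and 2491 ≡ 3 (mod 4), so (29/2491) = +(2491/29).
Reduce top mod 29: now compute (26/29).
Pull out 2: since 29 ≡ 5 (mod 8), (2/29) = -1.
Reciprocity: 13 ≡ 1 and 29 ≡ 1 (mod 4), so (13/29) = +(29/13).
Reduce top mod 13: now compute (3/13).
Reciprocity: 3 ≡ 3 and 13 ≡ 1 (mod 4), so (3/13) = +(13/3).
Reduce top mod 3: now compute (1/3).
Reached (1/3) = 1. Collecting the sign flips along the way, the symbol is -1.

-1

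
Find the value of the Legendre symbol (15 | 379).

Reciprocity: 15 ≡ 3 and 379 ≡ 3 (mod 4), so (15/379) = −(379/15).
Reduce top mod 15: now compute (4/15).
Pull out 2^2: since 15 ≡ 7 (mod 8), (2/15) = +1, so (2/15)^2 = +1.
Reached (1/15) = 1. Collecting the sign flips along the way, the symbol is -1.

-1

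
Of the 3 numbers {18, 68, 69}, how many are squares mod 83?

2

(18/83) = -1 → non-residue.
(68/83) = +1 → QR.
(69/83) = +1 → QR.
Total quadratic residues among the 3: 2.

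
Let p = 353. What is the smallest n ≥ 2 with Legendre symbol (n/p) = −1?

(2/353) = +1, so 2 is a residue.
(3/353) = −1, so 3 is the smallest positive non-residue mod 353.

3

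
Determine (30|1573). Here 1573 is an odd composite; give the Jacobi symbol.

1

Pull out 2: since 1573 ≡ 5 (mod 8), (2/1573) = -1.
Reciprocity: 15 ≡ 3 and 1573 ≡ 1 (mod 4), so (15/1573) = +(1573/15).
Reduce top mod 15: now compute (13/15).
Reciprocity: 13 ≡ 1 and 15 ≡ 3 (mod 4), so (13/15) = +(15/13).
Reduce top mod 13: now compute (2/13).
Pull out 2: since 13 ≡ 5 (mod 8), (2/13) = -1.
Reached (1/13) = 1. Collecting the sign flips along the way, the symbol is +1.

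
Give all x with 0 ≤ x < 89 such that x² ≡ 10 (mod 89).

89 ≡ 1 (mod 4), so we find a root by search.
Trying successive values, 30² = 900 ≡ 10 (mod 89). The other root is 89 − 30 = 59.

30, 59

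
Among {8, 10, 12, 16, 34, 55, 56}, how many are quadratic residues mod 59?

(8/59) = -1 → non-residue.
(10/59) = -1 → non-residue.
(12/59) = +1 → QR.
(16/59) = +1 → QR.
(34/59) = -1 → non-residue.
(55/59) = -1 → non-residue.
(56/59) = -1 → non-residue.
Total quadratic residues among the 7: 2.

2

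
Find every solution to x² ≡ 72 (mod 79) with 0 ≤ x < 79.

25, 54

Since 79 ≡ 3 (mod 4), a square root of 72 is 72^((79+1)/4) = 72^20 mod 79.
Repeated squaring: 72^2≡49, 72^4≡31, 72^8≡13, 72^16≡11 (mod 79).
72^20 = 72^(16+4) ≡ 25 (mod 79).
Check: 25² = 625 ≡ 72 (mod 79). The two roots are 25 and 54.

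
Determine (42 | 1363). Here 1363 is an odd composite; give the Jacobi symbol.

1

Pull out 2: since 1363 ≡ 3 (mod 8), (2/1363) = -1.
Reciprocity: 21 ≡ 1 and 1363 ≡ 3 (mod 4), so (21/1363) = +(1363/21).
Reduce top mod 21: now compute (19/21).
Reciprocity: 19 ≡ 3 and 21 ≡ 1 (mod 4), so (19/21) = +(21/19).
Reduce top mod 19: now compute (2/19).
Pull out 2: since 19 ≡ 3 (mod 8), (2/19) = -1.
Reached (1/19) = 1. Collecting the sign flips along the way, the symbol is +1.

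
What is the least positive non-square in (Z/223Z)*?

(2/223) = +1, so 2 is a residue.
(3/223) = −1, so 3 is the smallest positive non-residue mod 223.

3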